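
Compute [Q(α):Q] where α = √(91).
[Q(α):Q] = 2

[Q(α):Q] equals the degree of the minimal polynomial of α. Here α^2 = 91 and x^2 - 91 is irreducible (d = 91 is squarefree, ≠ 1, hence not a square), so deg(m_α) = 2. Thus [Q(α):Q] = 2.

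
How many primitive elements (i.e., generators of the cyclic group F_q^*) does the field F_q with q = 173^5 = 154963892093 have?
There are φ(154963892092) = 75671223600 primitive elements

F_q^* is cyclic of order q - 1 = 154963892092. A cyclic group of order m has exactly φ(m) generators. Here m = 154963892092 = 2^2 · 43 · 9431 · 95531, so the number of primitive elements is φ(154963892092) = 75671223600.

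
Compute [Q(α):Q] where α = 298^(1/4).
[Q(α):Q] = 4

α is a root of x^4 - 298. By Eisenstein's criterion at the prime p = 2 (which divides the constant term 298 but p^2 = 4 does not, since 298 is squarefree), x^4 - 298 is irreducible over Q. Hence [Q(α):Q] = 4.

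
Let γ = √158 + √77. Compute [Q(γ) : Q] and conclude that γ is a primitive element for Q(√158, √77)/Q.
[Q(γ) : Q] = 4 (equivalently, Q(γ) = Q(√158, √77))

Obviously Q(γ) ⊆ Q(√158, √77), and [Q(√158, √77):Q] = 4 (since 158, 77 are distinct squarefree integers > 1 with 12166 not a perfect square). To show equality we compute the minimal polynomial of γ. From γ = √158 + √77: γ^2 = 158 + 2√(12166) + 77 = 235 + 2√(12166), so γ^2 - 235 = 2√(12166); squaring, (γ^2 - 235)^2 = 4·12166, i.e. γ^4 - 470γ^2 + 55225 - 48664 = 0, i.e. γ^4 - 470γ^2 + 6561 = 0. So γ is a root of x^4 - 470x^2 + 6561. This polynomial is irreducible over Q: it has no rational root (each ±√158 ± √77 is irrational), and any factorization into two quadratics over Q would force √(12166) ∈ Q (pairing opposite roots) or √158, √77 ∈ Q (other pairings), all impossible. Hence [Q(γ):Q] = 4 = [Q(√158, √77):Q], so Q(γ) = Q(√158, √77).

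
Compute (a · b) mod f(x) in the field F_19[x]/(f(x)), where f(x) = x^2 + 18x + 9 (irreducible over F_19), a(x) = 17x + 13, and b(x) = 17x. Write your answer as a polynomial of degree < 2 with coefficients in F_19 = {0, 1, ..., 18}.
a · b ≡ 16x + 2 (mod f(x))

Multiply in F_19[x]: a(x)·b(x) = (17x + 13)·(17x) = 4x^2 + 12x. This has degree ≥ 2, so divide by f(x) over F_19: 4x^2 + 12x = (4)·(x^2 + 18x + 9) + (16x + 2). Hence a·b ≡ 16x + 2 (mod f). (F_19[x]/(f) is a field with 19^2 = 361 elements since f is irreducible of degree 2.)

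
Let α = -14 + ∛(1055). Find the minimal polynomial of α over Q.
m_α(x) = x^3 + 42x^2 + 588x + 1689

Set β = α + 14 = ∛(1055), so β^3 = 1055. Then (α + 14)^3 - 1055 = 0, i.e. α is a root of g(x) = (x + 14)^3 - 1055 = x^3 + 42x^2 + 588x + 1689. Since g(x) = h(x + 14) where h(x) = x^3 - 1055, and h is irreducible over Q (because 1055 is not a perfect cube, so h has no rational root, and a monic cubic with no rational root is irreducible), g is also irreducible (irreducibility is preserved under the substitution x → x + 14). Hence m_α(x) = x^3 + 42x^2 + 588x + 1689.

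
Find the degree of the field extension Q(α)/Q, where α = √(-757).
[Q(α):Q] = 2

[Q(α):Q] equals the degree of the minimal polynomial of α. Here α^2 = -757 and x^2 + 757 is irreducible (d = -757 is squarefree, ≠ 1, hence not a square), so deg(m_α) = 2. Thus [Q(α):Q] = 2.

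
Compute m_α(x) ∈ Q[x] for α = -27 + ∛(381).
m_α(x) = x^3 + 81x^2 + 2187x + 19302

Set β = α + 27 = ∛(381), so β^3 = 381. Then (α + 27)^3 - 381 = 0, i.e. α is a root of g(x) = (x + 27)^3 - 381 = x^3 + 81x^2 + 2187x + 19302. Since g(x) = h(x + 27) where h(x) = x^3 - 381, and h is irreducible over Q (because 381 is not a perfect cube, so h has no rational root, and a monic cubic with no rational root is irreducible), g is also irreducible (irreducibility is preserved under the substitution x → x + 27). Hence m_α(x) = x^3 + 81x^2 + 2187x + 19302.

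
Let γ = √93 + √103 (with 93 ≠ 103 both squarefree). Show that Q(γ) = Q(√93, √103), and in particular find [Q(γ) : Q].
[Q(γ) : Q] = 4 (equivalently, Q(γ) = Q(√93, √103))

Obviously Q(γ) ⊆ Q(√93, √103), and [Q(√93, √103):Q] = 4 (since 93, 103 are distinct squarefree integers > 1 with 9579 not a perfect square). To show equality we compute the minimal polynomial of γ. From γ = √93 + √103: γ^2 = 93 + 2√(9579) + 103 = 196 + 2√(9579), so γ^2 - 196 = 2√(9579); squaring, (γ^2 - 196)^2 = 4·9579, i.e. γ^4 - 392γ^2 + 38416 - 38316 = 0, i.e. γ^4 - 392γ^2 + 100 = 0. So γ is a root of x^4 - 392x^2 + 100. This polynomial is irreducible over Q: it has no rational root (each ±√93 ± √103 is irrational), and any factorization into two quadratics over Q would force √(9579) ∈ Q (pairing opposite roots) or √93, √103 ∈ Q (other pairings), all impossible. Hence [Q(γ):Q] = 4 = [Q(√93, √103):Q], so Q(γ) = Q(√93, √103).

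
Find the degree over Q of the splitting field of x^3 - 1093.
[K : Q] = 6

The roots of x^3 - 1093 are ∛1093, ω∛1093, ω^2∛1093 where ω = e^(2πi/3) is a primitive cube root of unity, so K = Q(∛1093, ω). Now [Q(∛1093):Q] = 3 (since 1093 is not a perfect cube, x^3 - 1093 is irreducible) and [Q(ω):Q] = 2. Both 2 and 3 divide [K:Q], and [K:Q] ≤ 3·2 = 6, so [K:Q] = 6. (Equivalently: Q(∛1093) ⊂ R but ω ∉ R, so [K : Q(∛1093)] = 2.)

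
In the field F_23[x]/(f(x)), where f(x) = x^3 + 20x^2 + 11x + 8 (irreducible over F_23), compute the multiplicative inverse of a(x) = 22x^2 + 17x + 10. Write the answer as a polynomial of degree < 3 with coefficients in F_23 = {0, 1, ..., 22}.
a(x)^(-1) ≡ 17x^2 + 5x + 14 (mod f(x))

Since f is irreducible over F_23, F_23[x]/(f) is a field and a(x) ≠ 0 has an inverse. Apply the extended Euclidean algorithm to f(x) and a(x) in F_23[x]: f(x) = (22x + 9)·a(x) + (6x + 10);  a(x) = (19x + 21)·(6x + 10) + (7). The last nonzero remainder is the constant 7 = gcd(f, a) in F_23. Back-substituting through the division chain expresses 7 = s(x)·a(x) + t(x)·f(x) with s(x) ≡ 4x^2 + 12x + 6 (mod f), so (4x^2 + 12x + 6)·a(x) ≡ 7 (mod f). Multiplying by 7^(-1) ≡ 10 in F_23 gives a(x)^(-1) ≡ 10·(4x^2 + 12x + 6) ≡ 17x^2 + 5x + 14 (mod f). Check: (22x^2 + 17x + 10)·(17x^2 + 5x + 14) = 6x^4 + 8x^3 + 11x^2 + 12x + 2 ≡ 1 (mod x^3 + 20x^2 + 11x + 8).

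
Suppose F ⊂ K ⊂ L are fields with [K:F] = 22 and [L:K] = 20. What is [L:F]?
[L:F] = 440

The tower law says that for any tower of field extensions F ⊂ K ⊂ L with finite degrees, [L:F] = [L:K] · [K:F]. Here this gives [L:F] = 20 · 22 = 440.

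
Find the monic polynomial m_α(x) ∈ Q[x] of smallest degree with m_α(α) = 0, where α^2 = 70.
m_α(x) = x^2 - 70

α satisfies α^2 - 70 = 0, so x^2 - 70 annihilates α. Since d = 70 is squarefree and ≠ 1, it is not a perfect square in Q, so x^2 - 70 has no rational root and is therefore irreducible over Q (a degree-2 polynomial over a field is irreducible iff it has no root). Hence m_α(x) = x^2 - 70.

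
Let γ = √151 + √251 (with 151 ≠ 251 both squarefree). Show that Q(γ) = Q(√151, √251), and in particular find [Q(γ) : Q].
[Q(γ) : Q] = 4 (equivalently, Q(γ) = Q(√151, √251))

Obviously Q(γ) ⊆ Q(√151, √251), and [Q(√151, √251):Q] = 4 (since 151, 251 are distinct squarefree integers > 1 with 37901 not a perfect square). To show equality we compute the minimal polynomial of γ. From γ = √151 + √251: γ^2 = 151 + 2√(37901) + 251 = 402 + 2√(37901), so γ^2 - 402 = 2√(37901); squaring, (γ^2 - 402)^2 = 4·37901, i.e. γ^4 - 804γ^2 + 161604 - 151604 = 0, i.e. γ^4 - 804γ^2 + 10000 = 0. So γ is a root of x^4 - 804x^2 + 10000. This polynomial is irreducible over Q: it has no rational root (each ±√151 ± √251 is irrational), and any factorization into two quadratics over Q would force √(37901) ∈ Q (pairing opposite roots) or √151, √251 ∈ Q (other pairings), all impossible. Hence [Q(γ):Q] = 4 = [Q(√151, √251):Q], so Q(γ) = Q(√151, √251).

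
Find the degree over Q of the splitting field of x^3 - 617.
[K : Q] = 6

The roots of x^3 - 617 are ∛617, ω∛617, ω^2∛617 where ω = e^(2πi/3) is a primitive cube root of unity, so K = Q(∛617, ω). Now [Q(∛617):Q] = 3 (since 617 is not a perfect cube, x^3 - 617 is irreducible) and [Q(ω):Q] = 2. Both 2 and 3 divide [K:Q], and [K:Q] ≤ 3·2 = 6, so [K:Q] = 6. (Equivalently: Q(∛617) ⊂ R but ω ∉ R, so [K : Q(∛617)] = 2.)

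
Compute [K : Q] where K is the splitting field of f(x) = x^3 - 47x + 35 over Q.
[K : Q] = 6

By the rational root test, any rational root of the monic integer polynomial f(x) = x^3 - 47x + 35 must be an integer dividing the constant term 35, i.e. one of ±{1, 5, 7, 35}. Evaluating: f(1) = -11, f(-1) = 81, f(5) = -75, f(-5) = 145, f(7) = 49, f(-7) = 21, f(35) = 41265, f(-35) = -41195; none is 0, so f has no rational root and is therefore irreducible over Q (a cubic with no linear factor over a field is irreducible). For an irreducible cubic, the Galois group is A_3 or S_3 according as the discriminant disc(f) = -4a^3 - 27b^2 = -4·(-47)^3 - 27·(35)^2 = 382217 is or is not a square in Q. Here disc(f) = 382217 is not a perfect square in Q, so the Galois group of f over Q is not contained in A_3 and must be all of S_3. The splitting field has degree |S_3| = 6 over Q, so [K : Q] = 6.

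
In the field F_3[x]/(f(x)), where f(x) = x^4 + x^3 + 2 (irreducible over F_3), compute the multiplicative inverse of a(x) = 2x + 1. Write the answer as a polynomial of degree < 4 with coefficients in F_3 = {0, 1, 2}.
a(x)^(-1) ≡ x^3 + 2x^2 + 2x + 2 (mod f(x))

Since f is irreducible over F_3, F_3[x]/(f) is a field and a(x) ≠ 0 has an inverse. Apply the extended Euclidean algorithm to f(x) and a(x) in F_3[x]: f(x) = (2x^3 + x^2 + x + 1)·a(x) + (1). The last nonzero remainder is the constant 1 = gcd(f, a) in F_3. Back-substituting through the division chain expresses 1 = s(x)·a(x) + t(x)·f(x) with s(x) ≡ x^3 + 2x^2 + 2x + 2 (mod f), so a(x)^(-1) ≡ s(x) = x^3 + 2x^2 + 2x + 2 (mod f). Check: (2x + 1)·(x^3 + 2x^2 + 2x + 2) = 2x^4 + 2x^3 + 2 ≡ 1 (mod x^4 + x^3 + 2).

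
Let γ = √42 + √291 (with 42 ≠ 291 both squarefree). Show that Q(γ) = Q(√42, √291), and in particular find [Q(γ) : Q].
[Q(γ) : Q] = 4 (equivalently, Q(γ) = Q(√42, √291))

Obviously Q(γ) ⊆ Q(√42, √291), and [Q(√42, √291):Q] = 4 (since 42, 291 are distinct squarefree integers > 1 with 12222 not a perfect square). To show equality we compute the minimal polynomial of γ. From γ = √42 + √291: γ^2 = 42 + 2√(12222) + 291 = 333 + 2√(12222), so γ^2 - 333 = 2√(12222); squaring, (γ^2 - 333)^2 = 4·12222, i.e. γ^4 - 666γ^2 + 110889 - 48888 = 0, i.e. γ^4 - 666γ^2 + 62001 = 0. So γ is a root of x^4 - 666x^2 + 62001. This polynomial is irreducible over Q: it has no rational root (each ±√42 ± √291 is irrational), and any factorization into two quadratics over Q would force √(12222) ∈ Q (pairing opposite roots) or √42, √291 ∈ Q (other pairings), all impossible. Hence [Q(γ):Q] = 4 = [Q(√42, √291):Q], so Q(γ) = Q(√42, √291).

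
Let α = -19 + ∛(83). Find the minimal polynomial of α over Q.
m_α(x) = x^3 + 57x^2 + 1083x + 6776

Set β = α + 19 = ∛(83), so β^3 = 83. Then (α + 19)^3 - 83 = 0, i.e. α is a root of g(x) = (x + 19)^3 - 83 = x^3 + 57x^2 + 1083x + 6776. Since g(x) = h(x + 19) where h(x) = x^3 - 83, and h is irreducible over Q (because 83 is not a perfect cube, so h has no rational root, and a monic cubic with no rational root is irreducible), g is also irreducible (irreducibility is preserved under the substitution x → x + 19). Hence m_α(x) = x^3 + 57x^2 + 1083x + 6776.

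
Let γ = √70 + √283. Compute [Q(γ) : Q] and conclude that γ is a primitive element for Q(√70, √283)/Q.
[Q(γ) : Q] = 4 (equivalently, Q(γ) = Q(√70, √283))

Obviously Q(γ) ⊆ Q(√70, √283), and [Q(√70, √283):Q] = 4 (since 70, 283 are distinct squarefree integers > 1 with 19810 not a perfect square). To show equality we compute the minimal polynomial of γ. From γ = √70 + √283: γ^2 = 70 + 2√(19810) + 283 = 353 + 2√(19810), so γ^2 - 353 = 2√(19810); squaring, (γ^2 - 353)^2 = 4·19810, i.e. γ^4 - 706γ^2 + 124609 - 79240 = 0, i.e. γ^4 - 706γ^2 + 45369 = 0. So γ is a root of x^4 - 706x^2 + 45369. This polynomial is irreducible over Q: it has no rational root (each ±√70 ± √283 is irrational), and any factorization into two quadratics over Q would force √(19810) ∈ Q (pairing opposite roots) or √70, √283 ∈ Q (other pairings), all impossible. Hence [Q(γ):Q] = 4 = [Q(√70, √283):Q], so Q(γ) = Q(√70, √283).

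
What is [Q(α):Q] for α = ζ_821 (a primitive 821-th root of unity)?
[Q(α):Q] = 820

The minimal polynomial of ζ_821 over Q is the 821-th cyclotomic polynomial Φ_821(x), which is irreducible over Q and has degree φ(821) = 820. Hence [Q(α):Q] = φ(821) = 820.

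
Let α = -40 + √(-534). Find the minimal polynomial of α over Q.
m_α(x) = x^2 + 80x + 2134

From α + 40 = √(-534), squaring gives (α + 40)^2 = -534, i.e. α^2 + 80α + 1600 = -534, so α^2 + 80α + 2134 = 0. The discriminant of x^2 + 80x + 2134 is (80)^2 - 4·(2134) = 6400 - 8536 = -2136, and 4·(-534) is not a perfect square in Q since -534 is squarefree and ≠ 1. Hence x^2 + 80x + 2134 is irreducible over Q and is the minimal polynomial of α.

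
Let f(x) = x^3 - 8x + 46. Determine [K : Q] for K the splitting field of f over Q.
[K : Q] = 6

By the rational root test, any rational root of the monic integer polynomial f(x) = x^3 - 8x + 46 must be an integer dividing the constant term 46, i.e. one of ±{1, 2, 23, 46}. Evaluating: f(1) = 39, f(-1) = 53, f(2) = 38, f(-2) = 54, f(23) = 12029, f(-23) = -11937, f(46) = 97014, f(-46) = -96922; none is 0, so f has no rational root and is therefore irreducible over Q (a cubic with no linear factor over a field is irreducible). For an irreducible cubic, the Galois group is A_3 or S_3 according as the discriminant disc(f) = -4a^3 - 27b^2 = -4·(-8)^3 - 27·(46)^2 = -55084 is or is not a square in Q. Here disc(f) = -55084 is not a perfect square in Q, so the Galois group of f over Q is not contained in A_3 and must be all of S_3. The splitting field has degree |S_3| = 6 over Q, so [K : Q] = 6.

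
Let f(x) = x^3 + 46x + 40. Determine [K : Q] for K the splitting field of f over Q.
[K : Q] = 6

By the rational root test, any rational root of the monic integer polynomial f(x) = x^3 + 46x + 40 must be an integer dividing the constant term 40, i.e. one of ±{1, 2, 4, 5, 8, 10, 20, 40}. Evaluating: f(1) = 87, f(-1) = -7, f(2) = 140, f(-2) = -60, f(4) = 288, f(-4) = -208, f(5) = 395, f(-5) = -315, f(8) = 920, f(-8) = -840, f(10) = 1500, f(-10) = -1420, f(20) = 8960, f(-20) = -8880, f(40) = 65880, f(-40) = -65800; none is 0, so f has no rational root and is therefore irreducible over Q (a cubic with no linear factor over a field is irreducible). For an irreducible cubic, the Galois group is A_3 or S_3 according as the discriminant disc(f) = -4a^3 - 27b^2 = -4·(46)^3 - 27·(40)^2 = -432544 is or is not a square in Q. Here disc(f) = -432544 is not a perfect square in Q, so the Galois group of f over Q is not contained in A_3 and must be all of S_3. The splitting field has degree |S_3| = 6 over Q, so [K : Q] = 6.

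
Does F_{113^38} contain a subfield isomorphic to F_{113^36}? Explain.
No: F_{113^36} is not a subfield of F_{113^38}

F_{p^m} embeds in F_{p^n} iff m | n. Here 36 ∤ 38 (since 38 = 1·36 + 2 with remainder 2 ≠ 0), so F_{113^36} is not a subfield of F_{113^38}. Equivalently: if it were, the tower law would give 36 = [F_{113^36}:F_113] dividing [F_{113^38}:F_113] = 38, contradiction.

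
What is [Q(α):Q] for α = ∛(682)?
[Q(α):Q] = 3

The minimal polynomial of α is x^3 - 682, irreducible over Q since 682 is not a perfect cube (so x^3 - 682 has no rational root). Hence [Q(α):Q] = deg(m_α) = 3.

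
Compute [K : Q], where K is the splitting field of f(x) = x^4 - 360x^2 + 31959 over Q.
[K : Q] = 4

Solving the quadratic in x^2: x^2 = (360 ± √(360^2 - 4·31959))/2 = (360 ± √1764)/2 = (360 ± 42)/2, giving x^2 = 201 or x^2 = 159. So f(x) = (x^2 - 201)(x^2 - 159) and the roots of f are ±√201, ±√159. Hence the splitting field is K = Q(√201, √159). Since 201 and 159 are distinct squarefree integers > 1, their product 31959 is not a perfect square, so √159 ∉ Q(√201). By the tower law [K:Q] = [Q(√201,√159):Q(√201)] · [Q(√201):Q] = 2 · 2 = 4.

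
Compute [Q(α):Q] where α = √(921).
[Q(α):Q] = 2

[Q(α):Q] equals the degree of the minimal polynomial of α. Here α^2 = 921 and x^2 - 921 is irreducible (d = 921 is squarefree, ≠ 1, hence not a square), so deg(m_α) = 2. Thus [Q(α):Q] = 2.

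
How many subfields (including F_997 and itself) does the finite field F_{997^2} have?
F_{997^2} has 2 subfields

The subfields of F_{p^n} are exactly the fields F_{p^d} for d | n (each is the fixed field of the unique index-d subgroup of Gal(F_{p^n}/F_p) ≅ Z/nZ). The divisors of n = 2 are {1, 2}, giving 2 subfields: F_{997^1}, F_{997^2}.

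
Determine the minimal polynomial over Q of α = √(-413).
m_α(x) = x^2 + 413

α satisfies α^2 + 413 = 0, so x^2 + 413 annihilates α. Since d = -413 is squarefree and ≠ 1, it is not a perfect square in Q, so x^2 + 413 has no rational root and is therefore irreducible over Q (a degree-2 polynomial over a field is irreducible iff it has no root). Hence m_α(x) = x^2 + 413.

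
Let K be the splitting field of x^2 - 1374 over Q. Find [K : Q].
[K : Q] = 2

f(x) = x^2 - 1374 factors as (x - √1374)(x + √1374). The splitting field is K = Q(√1374). Since 1374 is squarefree and > 1, it is not a perfect square, so x^2 - 1374 is irreducible over Q and [Q(√1374) : Q] = 2. Hence [K : Q] = 2.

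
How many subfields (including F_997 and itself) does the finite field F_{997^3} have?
F_{997^3} has 2 subfields

The subfields of F_{p^n} are exactly the fields F_{p^d} for d | n (each is the fixed field of the unique index-d subgroup of Gal(F_{p^n}/F_p) ≅ Z/nZ). The divisors of n = 3 are {1, 3}, giving 2 subfields: F_{997^1}, F_{997^3}.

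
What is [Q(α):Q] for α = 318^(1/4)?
[Q(α):Q] = 4

α is a root of x^4 - 318. By Eisenstein's criterion at the prime p = 2 (which divides the constant term 318 but p^2 = 4 does not, since 318 is squarefree), x^4 - 318 is irreducible over Q. Hence [Q(α):Q] = 4.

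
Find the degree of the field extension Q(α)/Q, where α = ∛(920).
[Q(α):Q] = 3

The minimal polynomial of α is x^3 - 920, irreducible over Q since 920 is not a perfect cube (so x^3 - 920 has no rational root). Hence [Q(α):Q] = deg(m_α) = 3.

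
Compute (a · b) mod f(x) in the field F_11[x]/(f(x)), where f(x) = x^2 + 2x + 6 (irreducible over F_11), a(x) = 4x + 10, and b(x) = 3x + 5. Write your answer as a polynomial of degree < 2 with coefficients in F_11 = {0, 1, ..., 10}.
a · b ≡ 4x (mod f(x))

Multiply in F_11[x]: a(x)·b(x) = (4x + 10)·(3x + 5) = x^2 + 6x + 6. This has degree ≥ 2, so divide by f(x) over F_11: x^2 + 6x + 6 = (1)·(x^2 + 2x + 6) + (4x). Hence a·b ≡ 4x (mod f). (F_11[x]/(f) is a field with 11^2 = 121 elements since f is irreducible of degree 2.)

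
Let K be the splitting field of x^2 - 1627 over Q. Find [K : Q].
[K : Q] = 2

f(x) = x^2 - 1627 factors as (x - √1627)(x + √1627). The splitting field is K = Q(√1627). Since 1627 is squarefree and > 1, it is not a perfect square, so x^2 - 1627 is irreducible over Q and [Q(√1627) : Q] = 2. Hence [K : Q] = 2.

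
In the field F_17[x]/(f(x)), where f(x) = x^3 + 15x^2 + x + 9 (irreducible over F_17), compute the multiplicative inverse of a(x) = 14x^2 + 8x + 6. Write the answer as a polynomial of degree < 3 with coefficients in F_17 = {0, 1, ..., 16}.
a(x)^(-1) ≡ 14x^2 + 3x + 6 (mod f(x))

Since f is irreducible over F_17, F_17[x]/(f) is a field and a(x) ≠ 0 has an inverse. Apply the extended Euclidean algorithm to f(x) and a(x) in F_17[x]: f(x) = (11x + 13)·a(x) + (x + 16);  a(x) = (14x + 5)·(x + 16) + (11). The last nonzero remainder is the constant 11 = gcd(f, a) in F_17. Back-substituting through the division chain expresses 11 = s(x)·a(x) + t(x)·f(x) with s(x) ≡ x^2 + 16x + 15 (mod f), so (x^2 + 16x + 15)·a(x) ≡ 11 (mod f). Multiplying by 11^(-1) ≡ 14 in F_17 gives a(x)^(-1) ≡ 14·(x^2 + 16x + 15) ≡ 14x^2 + 3x + 6 (mod f). Check: (14x^2 + 8x + 6)·(14x^2 + 3x + 6) = 9x^4 + x^3 + 5x^2 + 15x + 2 ≡ 1 (mod x^3 + 15x^2 + x + 9).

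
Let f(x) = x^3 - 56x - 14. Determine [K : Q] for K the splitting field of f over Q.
[K : Q] = 6

By the rational root test, any rational root of the monic integer polynomial f(x) = x^3 - 56x - 14 must be an integer dividing the constant term -14, i.e. one of ±{1, 2, 7, 14}. Evaluating: f(1) = -69, f(-1) = 41, f(2) = -118, f(-2) = 90, f(7) = -63, f(-7) = 35, f(14) = 1946, f(-14) = -1974; none is 0, so f has no rational root and is therefore irreducible over Q (a cubic with no linear factor over a field is irreducible). For an irreducible cubic, the Galois group is A_3 or S_3 according as the discriminant disc(f) = -4a^3 - 27b^2 = -4·(-56)^3 - 27·(-14)^2 = 697172 is or is not a square in Q. Here disc(f) = 697172 is not a perfect square in Q, so the Galois group of f over Q is not contained in A_3 and must be all of S_3. The splitting field has degree |S_3| = 6 over Q, so [K : Q] = 6.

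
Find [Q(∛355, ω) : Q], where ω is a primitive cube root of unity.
[Q(∛355, ω) : Q] = 6

[Q(∛355):Q] = 3 (min poly x^3 - 355, irreducible since 355 is not a perfect cube). [Q(ω):Q] = 2 (min poly x^2 + x + 1). Since Q(∛355) ⊂ R and ω ∉ R, we have ω ∉ Q(∛355), so x^2 + x + 1 remains irreducible over Q(∛355) and [Q(∛355, ω) : Q(∛355)] = 2. By the tower law, [Q(∛355, ω) : Q] = 3 · 2 = 6. (In fact Q(∛355, ω) is the splitting field of x^3 - 355 over Q.)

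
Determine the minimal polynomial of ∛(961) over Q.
m_α(x) = x^3 - 961

α satisfies α^3 = 961, so x^3 - 961 annihilates α. By the rational root test, a rational root p/q (in lowest terms) of x^3 - 961 would satisfy p^3 = 961 q^3, forcing q = 1 and p^3 = 961; but 961 is not a perfect cube, contradiction. A monic cubic over Q with no rational root is irreducible (any nontrivial factorization would include a linear factor). Hence x^3 - 961 is the minimal polynomial of α, and in particular [Q(α):Q] = 3.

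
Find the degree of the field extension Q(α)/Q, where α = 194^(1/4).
[Q(α):Q] = 4

α is a root of x^4 - 194. By Eisenstein's criterion at the prime p = 2 (which divides the constant term 194 but p^2 = 4 does not, since 194 is squarefree), x^4 - 194 is irreducible over Q. Hence [Q(α):Q] = 4.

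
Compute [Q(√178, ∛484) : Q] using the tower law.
[Q(√178, ∛484) : Q] = 6

Let L = Q(√178, ∛484). Since Q(√178) ⊂ L and [Q(√178):Q] = 2, the tower law gives 2 | [L:Q]. Likewise Q(∛484) ⊂ L with [Q(∛484):Q] = 3 (because 484 is not a perfect cube), so 3 | [L:Q]. As gcd(2,3) = 1, [L:Q] is divisible by 6. Conversely L is generated over Q by √178 and ∛484, so [L:Q] ≤ 2·3 = 6. Therefore [Q(√178, ∛484) : Q] = 6.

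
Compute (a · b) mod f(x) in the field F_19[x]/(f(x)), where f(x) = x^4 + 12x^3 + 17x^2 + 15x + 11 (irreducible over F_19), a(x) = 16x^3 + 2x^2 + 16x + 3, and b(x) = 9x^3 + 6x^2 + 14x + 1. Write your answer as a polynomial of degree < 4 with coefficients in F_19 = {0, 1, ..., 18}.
a · b ≡ 17x^3 + 14x^2 + 11x + 7 (mod f(x))

Multiply in F_19[x]: a(x)·b(x) = (16x^3 + 2x^2 + 16x + 3)·(9x^3 + 6x^2 + 14x + 1) = 11x^6 + 15x^3 + 16x^2 + x + 3. This has degree ≥ 4, so divide by f(x) over F_19: 11x^6 + 15x^3 + 16x^2 + x + 3 = (11x^2 + x + 10)·(x^4 + 12x^3 + 17x^2 + 15x + 11) + (17x^3 + 14x^2 + 11x + 7). Hence a·b ≡ 17x^3 + 14x^2 + 11x + 7 (mod f). (F_19[x]/(f) is a field with 19^4 = 130321 elements since f is irreducible of degree 4.)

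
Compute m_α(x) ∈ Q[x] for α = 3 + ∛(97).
m_α(x) = x^3 - 9x^2 + 27x - 124

Set β = α - 3 = ∛(97), so β^3 = 97. Then (α - 3)^3 - 97 = 0, i.e. α is a root of g(x) = (x - 3)^3 - 97 = x^3 - 9x^2 + 27x - 124. Since g(x) = h(x - 3) where h(x) = x^3 - 97, and h is irreducible over Q (because 97 is not a perfect cube, so h has no rational root, and a monic cubic with no rational root is irreducible), g is also irreducible (irreducibility is preserved under the substitution x → x - 3). Hence m_α(x) = x^3 - 9x^2 + 27x - 124.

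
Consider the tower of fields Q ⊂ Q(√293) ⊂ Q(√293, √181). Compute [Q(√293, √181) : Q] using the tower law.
[Q(√293, √181) : Q] = 4

[Q(√293):Q] = 2 (min poly x^2 - 293, irreducible since 293 is squarefree > 1). For the top step, suppose √181 ∈ Q(√293), say √181 = c + d√293 with c, d ∈ Q. Squaring: 181 = c^2 + 293d^2 + 2cd√293. Since √293 ∉ Q this forces 2cd = 0. If d = 0 then √181 = c ∈ Q, contradicting 181 squarefree > 1. If c = 0 then 181 = 293d^2, so 293·181 = (293d)^2 is a perfect square in Q — but 293·181 = 53033 is not a perfect square (since 293 and 181 are distinct squarefree integers). Contradiction. Hence √181 ∉ Q(√293), so x^2 - 181 stays irreducible over Q(√293) and [Q(√293, √181) : Q(√293)] = 2. By the tower law, [Q(√293, √181) : Q] = 2 · 2 = 4.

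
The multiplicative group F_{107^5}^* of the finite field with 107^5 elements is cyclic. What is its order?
|F_{107^5}^*| = 14025517306

F_{107^5} has 107^5 = 14025517307 elements; its multiplicative group consists of all nonzero elements, so |F_{107^5}^*| = 14025517307 - 1 = 14025517306. (It is cyclic since any finite subgroup of the multiplicative group of a field is cyclic.)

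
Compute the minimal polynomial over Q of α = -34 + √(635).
m_α(x) = x^2 + 68x + 521

From α + 34 = √(635), squaring gives (α + 34)^2 = 635, i.e. α^2 + 68α + 1156 = 635, so α^2 + 68α + 521 = 0. The discriminant of x^2 + 68x + 521 is (68)^2 - 4·(521) = 4624 - 2084 = 2540, and 4·(635) is not a perfect square in Q since 635 is squarefree and ≠ 1. Hence x^2 + 68x + 521 is irreducible over Q and is the minimal polynomial of α.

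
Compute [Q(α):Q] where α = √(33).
[Q(α):Q] = 2

[Q(α):Q] equals the degree of the minimal polynomial of α. Here α^2 = 33 and x^2 - 33 is irreducible (d = 33 is squarefree, ≠ 1, hence not a square), so deg(m_α) = 2. Thus [Q(α):Q] = 2.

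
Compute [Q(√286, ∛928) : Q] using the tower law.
[Q(√286, ∛928) : Q] = 6

Let L = Q(√286, ∛928). Since Q(√286) ⊂ L and [Q(√286):Q] = 2, the tower law gives 2 | [L:Q]. Likewise Q(∛928) ⊂ L with [Q(∛928):Q] = 3 (because 928 is not a perfect cube), so 3 | [L:Q]. As gcd(2,3) = 1, [L:Q] is divisible by 6. Conversely L is generated over Q by √286 and ∛928, so [L:Q] ≤ 2·3 = 6. Therefore [Q(√286, ∛928) : Q] = 6.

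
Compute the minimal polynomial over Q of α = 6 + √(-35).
m_α(x) = x^2 - 12x + 71

From α - 6 = √(-35), squaring gives (α - 6)^2 = -35, i.e. α^2 - 12α + 36 = -35, so α^2 - 12α + 71 = 0. The discriminant of x^2 - 12x + 71 is (-12)^2 - 4·(71) = 144 - 284 = -140, and 4·(-35) is not a perfect square in Q since -35 is squarefree and ≠ 1. Hence x^2 - 12x + 71 is irreducible over Q and is the minimal polynomial of α.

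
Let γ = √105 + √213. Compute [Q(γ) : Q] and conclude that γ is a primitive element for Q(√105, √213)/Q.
[Q(γ) : Q] = 4 (equivalently, Q(γ) = Q(√105, √213))

Obviously Q(γ) ⊆ Q(√105, √213), and [Q(√105, √213):Q] = 4 (since 105, 213 are distinct squarefree integers > 1 with 22365 not a perfect square). To show equality we compute the minimal polynomial of γ. From γ = √105 + √213: γ^2 = 105 + 2√(22365) + 213 = 318 + 2√(22365), so γ^2 - 318 = 2√(22365); squaring, (γ^2 - 318)^2 = 4·22365, i.e. γ^4 - 636γ^2 + 101124 - 89460 = 0, i.e. γ^4 - 636γ^2 + 11664 = 0. So γ is a root of x^4 - 636x^2 + 11664. This polynomial is irreducible over Q: it has no rational root (each ±√105 ± √213 is irrational), and any factorization into two quadratics over Q would force √(22365) ∈ Q (pairing opposite roots) or √105, √213 ∈ Q (other pairings), all impossible. Hence [Q(γ):Q] = 4 = [Q(√105, √213):Q], so Q(γ) = Q(√105, √213).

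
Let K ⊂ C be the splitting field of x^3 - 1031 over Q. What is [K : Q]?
[K : Q] = 6

The roots of x^3 - 1031 are ∛1031, ω∛1031, ω^2∛1031 where ω = e^(2πi/3) is a primitive cube root of unity, so K = Q(∛1031, ω). Now [Q(∛1031):Q] = 3 (since 1031 is not a perfect cube, x^3 - 1031 is irreducible) and [Q(ω):Q] = 2. Both 2 and 3 divide [K:Q], and [K:Q] ≤ 3·2 = 6, so [K:Q] = 6. (Equivalently: Q(∛1031) ⊂ R but ω ∉ R, so [K : Q(∛1031)] = 2.)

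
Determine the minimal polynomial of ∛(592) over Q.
m_α(x) = x^3 - 592

α satisfies α^3 = 592, so x^3 - 592 annihilates α. By the rational root test, a rational root p/q (in lowest terms) of x^3 - 592 would satisfy p^3 = 592 q^3, forcing q = 1 and p^3 = 592; but 592 is not a perfect cube, contradiction. A monic cubic over Q with no rational root is irreducible (any nontrivial factorization would include a linear factor). Hence x^3 - 592 is the minimal polynomial of α, and in particular [Q(α):Q] = 3.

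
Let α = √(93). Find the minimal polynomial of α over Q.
m_α(x) = x^2 - 93

α satisfies α^2 - 93 = 0, so x^2 - 93 annihilates α. Since d = 93 is squarefree and ≠ 1, it is not a perfect square in Q, so x^2 - 93 has no rational root and is therefore irreducible over Q (a degree-2 polynomial over a field is irreducible iff it has no root). Hence m_α(x) = x^2 - 93.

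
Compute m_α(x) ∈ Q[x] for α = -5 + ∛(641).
m_α(x) = x^3 + 15x^2 + 75x - 516

Set β = α + 5 = ∛(641), so β^3 = 641. Then (α + 5)^3 - 641 = 0, i.e. α is a root of g(x) = (x + 5)^3 - 641 = x^3 + 15x^2 + 75x - 516. Since g(x) = h(x + 5) where h(x) = x^3 - 641, and h is irreducible over Q (because 641 is not a perfect cube, so h has no rational root, and a monic cubic with no rational root is irreducible), g is also irreducible (irreducibility is preserved under the substitution x → x + 5). Hence m_α(x) = x^3 + 15x^2 + 75x - 516.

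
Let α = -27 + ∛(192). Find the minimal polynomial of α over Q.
m_α(x) = x^3 + 81x^2 + 2187x + 19491

Set β = α + 27 = ∛(192), so β^3 = 192. Then (α + 27)^3 - 192 = 0, i.e. α is a root of g(x) = (x + 27)^3 - 192 = x^3 + 81x^2 + 2187x + 19491. Since g(x) = h(x + 27) where h(x) = x^3 - 192, and h is irreducible over Q (because 192 is not a perfect cube, so h has no rational root, and a monic cubic with no rational root is irreducible), g is also irreducible (irreducibility is preserved under the substitution x → x + 27). Hence m_α(x) = x^3 + 81x^2 + 2187x + 19491.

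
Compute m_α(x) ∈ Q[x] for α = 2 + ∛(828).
m_α(x) = x^3 - 6x^2 + 12x - 836

Set β = α - 2 = ∛(828), so β^3 = 828. Then (α - 2)^3 - 828 = 0, i.e. α is a root of g(x) = (x - 2)^3 - 828 = x^3 - 6x^2 + 12x - 836. Since g(x) = h(x - 2) where h(x) = x^3 - 828, and h is irreducible over Q (because 828 is not a perfect cube, so h has no rational root, and a monic cubic with no rational root is irreducible), g is also irreducible (irreducibility is preserved under the substitution x → x - 2). Hence m_α(x) = x^3 - 6x^2 + 12x - 836.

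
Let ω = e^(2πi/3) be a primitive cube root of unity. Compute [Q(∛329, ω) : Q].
[Q(∛329, ω) : Q] = 6

[Q(∛329):Q] = 3 (min poly x^3 - 329, irreducible since 329 is not a perfect cube). [Q(ω):Q] = 2 (min poly x^2 + x + 1). Since Q(∛329) ⊂ R and ω ∉ R, we have ω ∉ Q(∛329), so x^2 + x + 1 remains irreducible over Q(∛329) and [Q(∛329, ω) : Q(∛329)] = 2. By the tower law, [Q(∛329, ω) : Q] = 3 · 2 = 6. (In fact Q(∛329, ω) is the splitting field of x^3 - 329 over Q.)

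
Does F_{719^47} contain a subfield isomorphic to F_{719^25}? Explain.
No: F_{719^25} is not a subfield of F_{719^47}

F_{p^m} embeds in F_{p^n} iff m | n. Here 25 ∤ 47 (since 47 = 1·25 + 22 with remainder 22 ≠ 0), so F_{719^25} is not a subfield of F_{719^47}. Equivalently: if it were, the tower law would give 25 = [F_{719^25}:F_719] dividing [F_{719^47}:F_719] = 47, contradiction.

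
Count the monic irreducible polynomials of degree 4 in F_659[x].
There are 47149888170 monic irreducible polynomials of degree 4 over F_659

Each element of F_{659^4} that lies in no proper subfield is a root of exactly one monic irreducible of degree 4 over F_659, and each such polynomial has 4 distinct roots in F_{659^4}. By Möbius inversion the count is N_659(4) = (1/4) Σ_{d|4} μ(4/d) · 659^d = (1/4)(μ(4)·659^1 + μ(2)·659^2 + μ(1)·659^4) = 188599552680/4 = 47149888170.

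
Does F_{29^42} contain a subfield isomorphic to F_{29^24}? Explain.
No: F_{29^24} is not a subfield of F_{29^42}

F_{p^m} embeds in F_{p^n} iff m | n. Here 24 ∤ 42 (since 42 = 1·24 + 18 with remainder 18 ≠ 0), so F_{29^24} is not a subfield of F_{29^42}. Equivalently: if it were, the tower law would give 24 = [F_{29^24}:F_29] dividing [F_{29^42}:F_29] = 42, contradiction.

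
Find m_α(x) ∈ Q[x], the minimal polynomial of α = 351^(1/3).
m_α(x) = x^3 - 351

α satisfies α^3 = 351, so x^3 - 351 annihilates α. By the rational root test, a rational root p/q (in lowest terms) of x^3 - 351 would satisfy p^3 = 351 q^3, forcing q = 1 and p^3 = 351; but 351 is not a perfect cube, contradiction. A monic cubic over Q with no rational root is irreducible (any nontrivial factorization would include a linear factor). Hence x^3 - 351 is the minimal polynomial of α, and in particular [Q(α):Q] = 3.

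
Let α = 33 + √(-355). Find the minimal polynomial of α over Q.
m_α(x) = x^2 - 66x + 1444

From α - 33 = √(-355), squaring gives (α - 33)^2 = -355, i.e. α^2 - 66α + 1089 = -355, so α^2 - 66α + 1444 = 0. The discriminant of x^2 - 66x + 1444 is (-66)^2 - 4·(1444) = 4356 - 5776 = -1420, and 4·(-355) is not a perfect square in Q since -355 is squarefree and ≠ 1. Hence x^2 - 66x + 1444 is irreducible over Q and is the minimal polynomial of α.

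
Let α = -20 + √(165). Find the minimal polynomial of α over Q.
m_α(x) = x^2 + 40x + 235

From α + 20 = √(165), squaring gives (α + 20)^2 = 165, i.e. α^2 + 40α + 400 = 165, so α^2 + 40α + 235 = 0. The discriminant of x^2 + 40x + 235 is (40)^2 - 4·(235) = 1600 - 940 = 660, and 4·(165) is not a perfect square in Q since 165 is squarefree and ≠ 1. Hence x^2 + 40x + 235 is irreducible over Q and is the minimal polynomial of α.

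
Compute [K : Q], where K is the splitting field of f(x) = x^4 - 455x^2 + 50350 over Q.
[K : Q] = 4

Solving the quadratic in x^2: x^2 = (455 ± √(455^2 - 4·50350))/2 = (455 ± √5625)/2 = (455 ± 75)/2, giving x^2 = 265 or x^2 = 190. So f(x) = (x^2 - 265)(x^2 - 190) and the roots of f are ±√265, ±√190. Hence the splitting field is K = Q(√265, √190). Since 265 and 190 are distinct squarefree integers > 1, their product 50350 is not a perfect square, so √190 ∉ Q(√265). By the tower law [K:Q] = [Q(√265,√190):Q(√265)] · [Q(√265):Q] = 2 · 2 = 4.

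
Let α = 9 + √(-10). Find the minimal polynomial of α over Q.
m_α(x) = x^2 - 18x + 91

From α - 9 = √(-10), squaring gives (α - 9)^2 = -10, i.e. α^2 - 18α + 81 = -10, so α^2 - 18α + 91 = 0. The discriminant of x^2 - 18x + 91 is (-18)^2 - 4·(91) = 324 - 364 = -40, and 4·(-10) is not a perfect square in Q since -10 is squarefree and ≠ 1. Hence x^2 - 18x + 91 is irreducible over Q and is the minimal polynomial of α.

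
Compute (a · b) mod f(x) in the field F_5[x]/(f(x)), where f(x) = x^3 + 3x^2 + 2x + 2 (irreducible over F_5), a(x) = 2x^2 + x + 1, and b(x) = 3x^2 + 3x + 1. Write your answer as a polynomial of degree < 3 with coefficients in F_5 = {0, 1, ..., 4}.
a · b ≡ 3x^2 + 4 (mod f(x))

Multiply in F_5[x]: a(x)·b(x) = (2x^2 + x + 1)·(3x^2 + 3x + 1) = x^4 + 4x^3 + 3x^2 + 4x + 1. This has degree ≥ 3, so divide by f(x) over F_5: x^4 + 4x^3 + 3x^2 + 4x + 1 = (x + 1)·(x^3 + 3x^2 + 2x + 2) + (3x^2 + 4). Hence a·b ≡ 3x^2 + 4 (mod f). (F_5[x]/(f) is a field with 5^3 = 125 elements since f is irreducible of degree 3.)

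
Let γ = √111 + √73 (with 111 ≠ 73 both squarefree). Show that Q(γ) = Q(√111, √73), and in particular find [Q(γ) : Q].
[Q(γ) : Q] = 4 (equivalently, Q(γ) = Q(√111, √73))

Obviously Q(γ) ⊆ Q(√111, √73), and [Q(√111, √73):Q] = 4 (since 111, 73 are distinct squarefree integers > 1 with 8103 not a perfect square). To show equality we compute the minimal polynomial of γ. From γ = √111 + √73: γ^2 = 111 + 2√(8103) + 73 = 184 + 2√(8103), so γ^2 - 184 = 2√(8103); squaring, (γ^2 - 184)^2 = 4·8103, i.e. γ^4 - 368γ^2 + 33856 - 32412 = 0, i.e. γ^4 - 368γ^2 + 1444 = 0. So γ is a root of x^4 - 368x^2 + 1444. This polynomial is irreducible over Q: it has no rational root (each ±√111 ± √73 is irrational), and any factorization into two quadratics over Q would force √(8103) ∈ Q (pairing opposite roots) or √111, √73 ∈ Q (other pairings), all impossible. Hence [Q(γ):Q] = 4 = [Q(√111, √73):Q], so Q(γ) = Q(√111, √73).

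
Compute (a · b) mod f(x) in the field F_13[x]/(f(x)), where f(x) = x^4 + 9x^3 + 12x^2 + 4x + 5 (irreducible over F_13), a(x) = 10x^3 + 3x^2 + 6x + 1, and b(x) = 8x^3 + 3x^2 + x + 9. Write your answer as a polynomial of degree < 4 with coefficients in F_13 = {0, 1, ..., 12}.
a · b ≡ 11x^3 + 4x^2 + 11x + 10 (mod f(x))

Multiply in F_13[x]: a(x)·b(x) = (10x^3 + 3x^2 + 6x + 1)·(8x^3 + 3x^2 + x + 9) = 2x^6 + 2x^5 + 2x^4 + 2x^3 + 10x^2 + 3x + 9. This has degree ≥ 4, so divide by f(x) over F_13: 2x^6 + 2x^5 + 2x^4 + 2x^3 + 10x^2 + 3x + 9 = (2x^2 + 10x + 5)·(x^4 + 9x^3 + 12x^2 + 4x + 5) + (11x^3 + 4x^2 + 11x + 10). Hence a·b ≡ 11x^3 + 4x^2 + 11x + 10 (mod f). (F_13[x]/(f) is a field with 13^4 = 28561 elements since f is irreducible of degree 4.)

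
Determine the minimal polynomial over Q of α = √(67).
m_α(x) = x^2 - 67

α satisfies α^2 - 67 = 0, so x^2 - 67 annihilates α. Since d = 67 is squarefree and ≠ 1, it is not a perfect square in Q, so x^2 - 67 has no rational root and is therefore irreducible over Q (a degree-2 polynomial over a field is irreducible iff it has no root). Hence m_α(x) = x^2 - 67.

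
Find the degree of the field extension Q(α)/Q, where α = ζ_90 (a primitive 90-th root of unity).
[Q(α):Q] = 24

The minimal polynomial of ζ_90 over Q is the 90-th cyclotomic polynomial Φ_90(x), which is irreducible over Q and has degree φ(90) = 24. Hence [Q(α):Q] = φ(90) = 24.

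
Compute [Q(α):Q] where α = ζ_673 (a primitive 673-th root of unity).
[Q(α):Q] = 672

The minimal polynomial of ζ_673 over Q is the 673-th cyclotomic polynomial Φ_673(x), which is irreducible over Q and has degree φ(673) = 672. Hence [Q(α):Q] = φ(673) = 672.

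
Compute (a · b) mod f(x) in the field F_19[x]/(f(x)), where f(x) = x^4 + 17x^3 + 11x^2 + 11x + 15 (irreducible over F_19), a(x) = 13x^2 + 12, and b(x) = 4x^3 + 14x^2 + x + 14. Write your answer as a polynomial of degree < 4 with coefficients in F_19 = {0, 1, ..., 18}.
a · b ≡ 4x^3 + 14x^2 + 1 (mod f(x))

Multiply in F_19[x]: a(x)·b(x) = (13x^2 + 12)·(4x^3 + 14x^2 + x + 14) = 14x^5 + 11x^4 + 4x^3 + 8x^2 + 12x + 16. This has degree ≥ 4, so divide by f(x) over F_19: 14x^5 + 11x^4 + 4x^3 + 8x^2 + 12x + 16 = (14x + 1)·(x^4 + 17x^3 + 11x^2 + 11x + 15) + (4x^3 + 14x^2 + 1). Hence a·b ≡ 4x^3 + 14x^2 + 1 (mod f). (F_19[x]/(f) is a field with 19^4 = 130321 elements since f is irreducible of degree 4.)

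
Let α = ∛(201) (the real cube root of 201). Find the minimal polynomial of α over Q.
m_α(x) = x^3 - 201

α satisfies α^3 = 201, so x^3 - 201 annihilates α. By the rational root test, a rational root p/q (in lowest terms) of x^3 - 201 would satisfy p^3 = 201 q^3, forcing q = 1 and p^3 = 201; but 201 is not a perfect cube, contradiction. A monic cubic over Q with no rational root is irreducible (any nontrivial factorization would include a linear factor). Hence x^3 - 201 is the minimal polynomial of α, and in particular [Q(α):Q] = 3.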